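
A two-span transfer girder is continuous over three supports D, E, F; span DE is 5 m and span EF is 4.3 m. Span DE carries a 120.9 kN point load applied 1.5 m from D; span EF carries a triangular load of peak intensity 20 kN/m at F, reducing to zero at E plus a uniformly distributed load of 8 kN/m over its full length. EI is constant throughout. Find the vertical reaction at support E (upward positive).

R_E = 95.01 kN

Insert a hinge at E; M_E is the redundant, and each span becomes simply supported.
Discontinuity in slope at E on the released structure — sum the simple-span end rotations:
  span DE: point load 120.9 at a = 1.5: Pab(L + a)/(6LEI) = 137.5/EI
  span EF: triangular load, peak 20: 7w₀L³/(360EI) = 30.92/EI
  span EF: UDL 8: wL³/(24EI) = 26.5/EI
  relative rotation θ_0 = (137.5 + 57.42)/EI = 194.9/EI
A unit hogging moment at E produces rotation L₁/(3EI) + L₂/(3EI) = 3.1/EI.
Compatibility: M_E·(L₁+L₂)/(3EI) = θ_0, giving M_E = 62.89 kN·m (hogging).
Span DE, ΣM about D with M_E applied at E: R_E^{DE}·5 = 181.3 + 62.89, so R_E^{DE} = 48.85 kN and R_D = 120.9 − 48.85 = 72.05 kN.
Span EF, ΣM about F: R_E^{EF}·4.3 = 135.6 + 62.89, so R_E^{EF} = 46.16 kN and R_F = 77.4 − 46.16 = 31.24 kN.
R_E = 48.85 + 46.16 = 95.01 kN.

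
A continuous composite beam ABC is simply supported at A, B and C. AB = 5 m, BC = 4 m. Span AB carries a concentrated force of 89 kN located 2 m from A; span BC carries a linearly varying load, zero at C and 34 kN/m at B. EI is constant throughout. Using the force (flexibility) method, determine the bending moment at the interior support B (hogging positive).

Take M_B as the redundant. Released structure: two simple spans AB and BC with a hinge at B.
End slopes at the hinge B, treating each span as simply supported:
  span AB: point load 89 at a = 2: Pab(L + a)/(6LEI) = 124.6/EI
  span BC: triangular load, peak 34: w₀L³/(45EI) = 48.36/EI
  relative rotation θ_0 = (124.6 + 48.36)/EI = 173/EI
A unit hogging moment at B produces rotation L₁/(3EI) + L₂/(3EI) = 3/EI.
Compatibility: M_B·(L₁+L₂)/(3EI) = θ_0, giving M_B = 57.65 kN·m (hogging).

M_B = 57.65 kN·m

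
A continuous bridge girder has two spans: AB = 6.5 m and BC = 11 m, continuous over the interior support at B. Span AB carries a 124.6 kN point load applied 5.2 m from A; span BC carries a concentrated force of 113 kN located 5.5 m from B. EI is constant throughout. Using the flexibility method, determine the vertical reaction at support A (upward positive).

Insert a hinge at B; M_B is the redundant, and each span becomes simply supported.
End slopes at the hinge B, treating each span as simply supported:
  span AB: point load 124.6 at a = 5.2: Pab(L + a)/(6LEI) = 252.7/EI
  span BC: point load 113 at a = 5.5: Pab(L + b)/(6LEI) = 854.6/EI
  relative rotation θ_0 = (252.7 + 854.6)/EI = 1107/EI
A unit hogging moment at B produces rotation L₁/(3EI) + L₂/(3EI) = 5.833/EI.
Compatibility: M_B·(L₁+L₂)/(3EI) = θ_0, giving M_B = 189.8 kN·m (hogging).
Span AB, ΣM about A with M_B applied at B: R_B^{AB}·6.5 = 647.9 + 189.8, so R_B^{AB} = 128.9 kN and R_A = 124.6 − 128.9 = -4.282 kN.

R_A = -4.282 kN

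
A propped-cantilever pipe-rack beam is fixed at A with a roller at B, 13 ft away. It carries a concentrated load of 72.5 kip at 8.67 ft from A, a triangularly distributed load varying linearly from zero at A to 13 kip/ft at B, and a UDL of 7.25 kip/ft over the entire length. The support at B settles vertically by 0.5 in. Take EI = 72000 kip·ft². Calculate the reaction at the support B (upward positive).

R_B = 115.3 kip

Release the roller at B. Primary structure: cantilever fixed at A.
Downward deflection at the released point B due to the loads:
  point load 72.5 at a = 8.67: Pa²(3L − a)/(6EI) = 27548/EI
  triangular load, peak 13 at the free end: 11w₀L⁴/(120EI) = 34035/EI
  UDL 7.25: wL⁴/(8EI) = 25883/EI
  δ_0 = 87467/EI
Flexibility coefficient — unit upward force at B: δ_{BB} = L³/(3EI) = 732.3/EI.
With EI = 72000 kip·ft²: δ_0 = 1.2148 ft and δ_{BB} = 0.010171 ft/kip.
Compatibility — the beam at B must follow the support down by 0.04167 ft: δ_0 − R_B·δ_{BB} = 0.04167, so R_B = (1.2148 − 0.04167)/0.010171 = 115.3 kip.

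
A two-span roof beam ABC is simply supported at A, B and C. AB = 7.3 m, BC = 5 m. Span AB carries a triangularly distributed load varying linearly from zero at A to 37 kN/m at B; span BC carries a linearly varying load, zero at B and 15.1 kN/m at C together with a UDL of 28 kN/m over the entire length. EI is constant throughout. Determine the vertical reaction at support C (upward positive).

R_C = 70.66 kN

Release continuity at B by inserting a hinge; the redundant is the internal moment M_B. The primary structure is two simply-supported spans AB and BC.
End slopes at the hinge B, treating each span as simply supported:
  span AB: triangular load, peak 37: w₀L³/(45EI) = 319.9/EI
  span BC: triangular load, peak 15.1: 7w₀L³/(360EI) = 36.7/EI
  span BC: UDL 28: wL³/(24EI) = 145.8/EI
  relative rotation θ_0 = (319.9 + 182.5)/EI = 502.4/EI
A unit hogging moment at B produces rotation L₁/(3EI) + L₂/(3EI) = 4.1/EI.
Slope continuity at B: θ_0 = M_B·4.1/EI, so M_B = 502.4/4.1 = 122.5 kN·m (hogging).
Span BC, ΣM about C: R_B^{BC}·5 = 412.9 + 122.5, so R_B^{BC} = 107.1 kN and R_C = 177.8 − 107.1 = 70.66 kN.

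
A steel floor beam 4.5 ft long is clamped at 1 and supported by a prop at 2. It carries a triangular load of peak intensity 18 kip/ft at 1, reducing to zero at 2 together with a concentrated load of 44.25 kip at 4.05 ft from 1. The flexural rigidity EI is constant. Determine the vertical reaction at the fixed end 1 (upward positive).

Release the roller at 2. Primary structure: cantilever fixed at 1.
Free-end deflection of the primary structure under the applied loading (downward +):
  triangular load, peak 18 at the fixed end: w₀L⁴/(30EI) = 246/EI
  point load 44.25 at a = 4.05: Pa²(3L − a)/(6EI) = 1143/EI
  δ_0 = 1389/EI
Flexibility coefficient — unit upward force at 2: δ_{22} = L³/(3EI) = 30.38/EI.
Compatibility at 2: δ_0 − R_2·δ_{22} = 0, so R_2 = 1389/30.38 = 45.73 kip.
Vertical equilibrium: R_1 = ΣP − R_2 = 84.75 − 45.73 = 39.02 kip.

R_1 = 39.02 kip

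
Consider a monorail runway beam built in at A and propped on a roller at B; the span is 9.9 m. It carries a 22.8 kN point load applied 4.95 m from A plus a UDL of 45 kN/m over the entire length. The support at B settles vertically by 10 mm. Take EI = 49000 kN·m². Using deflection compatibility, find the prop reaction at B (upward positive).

Remove the prop at B; the released (primary) structure is a cantilever built in at A.
Primary-structure tip deflection at B by superposition:
  point load 22.8 at a = 4.95: Pa²(3L − a)/(6EI) = 2304/EI
  UDL 45: wL⁴/(8EI) = 54034/EI
  δ_0 = 56338/EI
Tip deflection under a unit load at B: L³/(3EI) = 323.4/EI.
With EI = 49000 kN·m²: δ_0 = 1.1498 m and δ_{BB} = 0.006601 m/kN.
Compatibility — the beam at B must follow the support down by 0.01 m: δ_0 − R_B·δ_{BB} = 0.01, so R_B = (1.1498 − 0.01)/0.006601 = 172.7 kN.

R_B = 172.7 kN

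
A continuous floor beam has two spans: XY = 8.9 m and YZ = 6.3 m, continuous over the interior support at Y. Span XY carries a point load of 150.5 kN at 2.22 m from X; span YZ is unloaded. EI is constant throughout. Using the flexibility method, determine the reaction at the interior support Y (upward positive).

R_Y = 62.41 kN

Insert a hinge at Y; M_Y is the redundant, and each span becomes simply supported.
Rotations at Y on the released spans (each span's end-slope, ×1/EI):
  span XY: point load 150.5 at a = 2.22: Pab(L + a)/(6LEI) = 464.8/EI
  relative rotation θ_0 = (464.8 + 0)/EI = 464.8/EI
A unit hogging moment at Y produces rotation L₁/(3EI) + L₂/(3EI) = 5.067/EI.
Compatibility: M_Y·(L₁+L₂)/(3EI) = θ_0, giving M_Y = 91.73 kN·m (hogging).
Span XY, ΣM about X with M_Y applied at Y: R_Y^{XY}·8.9 = 334.1 + 91.73, so R_Y^{XY} = 47.85 kN and R_X = 150.5 − 47.85 = 102.7 kN.
Span YZ, ΣM about Z: R_Y^{YZ}·6.3 = 0 + 91.73, so R_Y^{YZ} = 14.56 kN and R_Z = 0 − 14.56 = -14.56 kN.
R_Y = 47.85 + 14.56 = 62.41 kN.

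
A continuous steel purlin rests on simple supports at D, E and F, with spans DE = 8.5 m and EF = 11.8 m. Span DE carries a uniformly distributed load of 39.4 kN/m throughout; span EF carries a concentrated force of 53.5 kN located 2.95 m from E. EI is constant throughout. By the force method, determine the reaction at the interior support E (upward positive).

Release continuity at E by inserting a hinge; the redundant is the internal moment M_E. The primary structure is two simply-supported spans DE and EF.
Discontinuity in slope at E on the released structure — sum the simple-span end rotations:
  span DE: UDL 39.4: wL³/(24EI) = 1008/EI
  span EF: point load 53.5 at a = 2.95: Pab(L + b)/(6LEI) = 407.4/EI
  relative rotation θ_0 = (1008 + 407.4)/EI = 1416/EI
A unit hogging moment at E produces rotation L₁/(3EI) + L₂/(3EI) = 6.767/EI.
Compatibility: M_E·(L₁+L₂)/(3EI) = θ_0, giving M_E = 209.2 kN·m (hogging).
Span DE, ΣM about D with M_E applied at E: R_E^{DE}·8.5 = 1423 + 209.2, so R_E^{DE} = 192.1 kN and R_D = 334.9 − 192.1 = 142.8 kN.
Span EF, ΣM about F: R_E^{EF}·11.8 = 473.5 + 209.2, so R_E^{EF} = 57.85 kN and R_F = 53.5 − 57.85 = -4.354 kN.
R_E = 192.1 + 57.85 = 249.9 kN.

R_E = 249.9 kN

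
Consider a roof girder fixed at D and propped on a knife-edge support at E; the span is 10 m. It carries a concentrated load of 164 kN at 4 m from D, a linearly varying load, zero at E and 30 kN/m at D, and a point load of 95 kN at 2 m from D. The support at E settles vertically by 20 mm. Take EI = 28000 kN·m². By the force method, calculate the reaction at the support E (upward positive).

R_E = 67.75 kN

Take the reaction at E as the redundant and release it; the primary structure is a cantilever fixed at D.
Free-end deflection of the primary structure under the applied loading (downward +):
  point load 164 at a = 4: Pa²(3L − a)/(6EI) = 11371/EI
  triangular load, peak 30 at the fixed end: w₀L⁴/(30EI) = 10000/EI
  point load 95 at a = 2: Pa²(3L − a)/(6EI) = 1773/EI
  δ_0 = 23144/EI
Tip deflection under a unit load at E: L³/(3EI) = 333.3/EI.
With EI = 28000 kN·m²: δ_0 = 0.82657 m and δ_{EE} = 0.011905 m/kN.
Compatibility — the beam at E must follow the support down by 0.02 m: δ_0 − R_E·δ_{EE} = 0.02, so R_E = (0.82657 − 0.02)/0.011905 = 67.75 kN.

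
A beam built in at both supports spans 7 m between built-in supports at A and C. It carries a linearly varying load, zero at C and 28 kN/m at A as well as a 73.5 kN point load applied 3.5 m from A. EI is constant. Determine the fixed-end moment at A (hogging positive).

M_A = 132.9 kN·m

Release both end moments; the primary structure is a simply-supported span AC with redundants M_A and M_C.
On the primary (simply-supported) span, the end slopes from the loading are:
  at A: triangular load, peak 28: w₀L³/(45EI) = 213.4/EI
  at C: triangular load, peak 28: 7w₀L³/(360EI) = 186.7/EI
  at A: point load 73.5 at a = 3.5: Pab(L + b)/(6LEI) = 225.1/EI
  at C: point load 73.5 at a = 3.5: Pab(L + a)/(6LEI) = 225.1/EI
  θ_A0 = 438.5/EI,  θ_C0 = 411.8/EI
Flexibility coefficients: a unit moment at one end gives L/(3EI) there and L/(6EI) at the far end, so f₁₁ = f₂₂ = 2.333/EI and f₁₂ = f₂₁ = 1.167/EI.
Compatibility — zero rotation at each built-in end:
  2.333 M_A + 1.167 M_C = 438.5
  1.167 M_A + 2.333 M_C = 411.8
Solving the pair gives M_A = 132.9 kN·m and M_C = 110 kN·m (hogging).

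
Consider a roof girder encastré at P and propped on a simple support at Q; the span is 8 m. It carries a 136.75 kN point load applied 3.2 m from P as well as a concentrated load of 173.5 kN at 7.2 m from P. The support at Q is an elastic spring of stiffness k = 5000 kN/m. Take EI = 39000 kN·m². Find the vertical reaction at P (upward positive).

R_P = 141.9 kN

Remove the prop at Q; the released (primary) structure is a cantilever built in at P.
Free-end deflection of the primary structure under the applied loading (downward +):
  point load 136.75 at a = 3.2: Pa²(3L − a)/(6EI) = 4854/EI
  point load 173.5 at a = 7.2: Pa²(3L − a)/(6EI) = 25184/EI
  δ_0 = 30038/EI
Flexibility coefficient — unit upward force at Q: δ_{QQ} = L³/(3EI) = 170.7/EI.
With EI = 39000 kN·m²: δ_0 = 0.77021 m and δ_{QQ} = 0.004376 m/kN.
Compatibility — the spring shortens by R_Q/k under the reaction it provides: δ_0 − R_Q·δ_{QQ} = R_Q/k. With 1/k = 0.0002 m/kN, R_Q = δ_0 / (δ_{QQ} + 1/k) = 0.77021 / (0.004376 + 0.0002) = 168.3 kN.
Vertical equilibrium: R_P = ΣP − R_Q = 310.2 − 168.3 = 141.9 kN.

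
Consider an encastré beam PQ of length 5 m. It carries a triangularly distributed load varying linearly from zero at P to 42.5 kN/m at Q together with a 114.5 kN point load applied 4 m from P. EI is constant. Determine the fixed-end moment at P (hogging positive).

M_P = 53.74 kN·m

Release both end moments; the primary structure is a simply-supported span PQ with redundants M_P and M_Q.
End rotations of the released simple span under the applied load (×1/EI):
  at P: triangular load, peak 42.5: 7w₀L³/(360EI) = 103.3/EI
  at Q: triangular load, peak 42.5: w₀L³/(45EI) = 118.1/EI
  at P: point load 114.5 at a = 4: Pab(L + b)/(6LEI) = 91.6/EI
  at Q: point load 114.5 at a = 4: Pab(L + a)/(6LEI) = 137.4/EI
  θ_P0 = 194.9/EI,  θ_Q0 = 255.5/EI
Flexibility coefficients: a unit moment at one end gives L/(3EI) there and L/(6EI) at the far end, so f₁₁ = f₂₂ = 1.667/EI and f₁₂ = f₂₁ = 0.8333/EI.
Compatibility — zero rotation at each built-in end:
  1.667 M_P + 0.8333 M_Q = 194.9
  0.8333 M_P + 1.667 M_Q = 255.5
Solving the pair gives M_P = 53.74 kN·m and M_Q = 126.4 kN·m (hogging).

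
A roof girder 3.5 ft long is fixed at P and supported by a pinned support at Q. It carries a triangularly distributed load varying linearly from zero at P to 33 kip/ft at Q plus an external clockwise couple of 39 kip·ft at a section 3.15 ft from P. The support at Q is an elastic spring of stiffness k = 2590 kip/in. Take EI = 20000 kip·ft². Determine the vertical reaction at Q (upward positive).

R_Q = 46.23 kip

Choose R_Q as the redundant. The primary structure is the cantilever fixed at P.
Deflection at Q on the released cantilever, summing each load's contribution:
  triangular load, peak 33 at the free end: 11w₀L⁴/(120EI) = 453.9/EI
  clockwise couple 39 at a = 3.15: M₀a(2L − a)/(2EI) = 236.5/EI
  δ_0 = 690.4/EI
Tip deflection under a unit load at Q: L³/(3EI) = 14.29/EI.
With EI = 20000 kip·ft²: δ_0 = 0.034521 ft and δ_{QQ} = 0.000715 ft/kip.
Compatibility — the spring shortens by R_Q/k under the reaction it provides: δ_0 − R_Q·δ_{QQ} = R_Q/k. With 1/k = 1/(2590×12) ft/kip = 0.000032 ft/kip, R_Q = δ_0 / (δ_{QQ} + 1/k) = 0.034521 / (0.000715 + 0.000032) = 46.23 kip.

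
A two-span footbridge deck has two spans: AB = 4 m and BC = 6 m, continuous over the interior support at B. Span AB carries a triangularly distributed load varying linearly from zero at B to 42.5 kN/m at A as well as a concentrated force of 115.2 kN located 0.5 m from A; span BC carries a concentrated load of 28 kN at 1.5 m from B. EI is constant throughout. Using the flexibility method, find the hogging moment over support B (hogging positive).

M_B = 43.74 kN·m

Insert a hinge at B; M_B is the redundant, and each span becomes simply supported.
Discontinuity in slope at B on the released structure — sum the simple-span end rotations:
  span AB: triangular load, peak 42.5: 7w₀L³/(360EI) = 52.89/EI
  span AB: point load 115.2 at a = 0.5: Pab(L + a)/(6LEI) = 37.8/EI
  span BC: point load 28 at a = 1.5: Pab(L + b)/(6LEI) = 55.12/EI
  relative rotation θ_0 = (90.69 + 55.12)/EI = 145.8/EI
A unit hogging moment at B produces rotation L₁/(3EI) + L₂/(3EI) = 3.333/EI.
Slope continuity at B: θ_0 = M_B·3.333/EI, so M_B = 145.8/3.333 = 43.74 kN·m (hogging).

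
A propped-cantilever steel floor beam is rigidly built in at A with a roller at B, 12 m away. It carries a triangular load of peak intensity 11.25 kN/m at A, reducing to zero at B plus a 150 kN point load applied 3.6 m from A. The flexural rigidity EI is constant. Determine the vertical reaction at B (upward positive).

Remove the prop at B; the released (primary) structure is a cantilever built in at A.
Primary-structure tip deflection at B by superposition:
  triangular load, peak 11.25 at the fixed end: w₀L⁴/(30EI) = 7776/EI
  point load 150 at a = 3.6: Pa²(3L − a)/(6EI) = 10498/EI
  δ_0 = 18274/EI
Tip deflection under a unit load at B: L³/(3EI) = 576/EI.
Compatibility at B: δ_0 − R_B·δ_{BB} = 0, so R_B = 18274/576 = 31.73 kN.

R_B = 31.73 kN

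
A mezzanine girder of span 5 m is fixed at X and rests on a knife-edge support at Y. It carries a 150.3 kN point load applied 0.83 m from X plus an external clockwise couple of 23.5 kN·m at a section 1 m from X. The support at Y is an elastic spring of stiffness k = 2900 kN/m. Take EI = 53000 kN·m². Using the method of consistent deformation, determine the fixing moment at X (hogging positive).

M_X = 119 kN·m

Choose R_Y as the redundant. The primary structure is the cantilever fixed at X.
Deflection at Y on the released cantilever, summing each load's contribution:
  point load 150.3 at a = 0.83: Pa²(3L − a)/(6EI) = 244.5/EI
  clockwise couple 23.5 at a = 1: M₀a(2L − a)/(2EI) = 105.8/EI
  δ_0 = 350.3/EI
Flexibility coefficient — unit upward force at Y: δ_{YY} = L³/(3EI) = 41.67/EI.
With EI = 53000 kN·m²: δ_0 = 0.006609 m and δ_{YY} = 0.000786 m/kN.
Compatibility — the spring shortens by R_Y/k under the reaction it provides: δ_0 − R_Y·δ_{YY} = R_Y/k. With 1/k = 0.000345 m/kN, R_Y = δ_0 / (δ_{YY} + 1/k) = 0.006609 / (0.000786 + 0.000345) = 5.844 kN.
Moment equilibrium about X: M_X = Σ(load moments about X) − R_Y·L = 148.2 − 5.844×5 = 119 kN·m.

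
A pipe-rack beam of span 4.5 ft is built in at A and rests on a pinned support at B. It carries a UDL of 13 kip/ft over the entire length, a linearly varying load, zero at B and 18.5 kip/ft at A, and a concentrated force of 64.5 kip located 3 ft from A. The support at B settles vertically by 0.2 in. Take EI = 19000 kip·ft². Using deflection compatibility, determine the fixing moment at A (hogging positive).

Remove the prop at B; the released (primary) structure is a cantilever built in at A.
Primary-structure tip deflection at B by superposition:
  UDL 13: wL⁴/(8EI) = 666.4/EI
  triangular load, peak 18.5 at the fixed end: w₀L⁴/(30EI) = 252.9/EI
  point load 64.5 at a = 3: Pa²(3L − a)/(6EI) = 1016/EI
  δ_0 = 1935/EI
Tip deflection under a unit load at B: L³/(3EI) = 30.38/EI.
With EI = 19000 kip·ft²: δ_0 = 0.10185 ft and δ_{BB} = 0.001599 ft/kip.
Compatibility — the beam at B must follow the support down by 0.01667 ft: δ_0 − R_B·δ_{BB} = 0.01667, so R_B = (0.10185 − 0.01667)/0.001599 = 53.28 kip.
Moment equilibrium about A: M_A = Σ(load moments about A) − R_B·L = 387.6 − 53.28×4.5 = 147.8 kip·ft.

M_A = 147.8 kip·ft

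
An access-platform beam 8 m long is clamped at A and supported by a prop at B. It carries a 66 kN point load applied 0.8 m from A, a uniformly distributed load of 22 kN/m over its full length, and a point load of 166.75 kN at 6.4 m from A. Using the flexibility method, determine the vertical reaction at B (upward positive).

Choose R_B as the redundant. The primary structure is the cantilever fixed at A.
Primary-structure tip deflection at B by superposition:
  point load 66 at a = 0.8: Pa²(3L − a)/(6EI) = 163.3/EI
  UDL 22: wL⁴/(8EI) = 11264/EI
  point load 166.75 at a = 6.4: Pa²(3L − a)/(6EI) = 20035/EI
  δ_0 = 31462/EI
Tip deflection under a unit load at B: L³/(3EI) = 170.7/EI.
The prop prevents deflection at B: R_B = δ_0/δ_{BB} = 31462/170.7 = 184.3 kN.

R_B = 184.3 kN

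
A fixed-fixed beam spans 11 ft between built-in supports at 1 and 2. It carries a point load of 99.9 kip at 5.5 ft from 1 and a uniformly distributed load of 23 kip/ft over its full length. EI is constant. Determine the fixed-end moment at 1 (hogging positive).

M_1 = 369.3 kip·ft

Release both end moments; the primary structure is a simply-supported span 12 with redundants M_1 and M_2.
End rotations of the released simple span under the applied load (×1/EI):
  at 1: point load 99.9 at a = 5.5: Pab(L + b)/(6LEI) = 755.5/EI
  at 2: point load 99.9 at a = 5.5: Pab(L + a)/(6LEI) = 755.5/EI
  at 1: UDL 23: wL³/(24EI) = 1276/EI
  at 2: UDL 23: wL³/(24EI) = 1276/EI
  θ_10 = 2031/EI,  θ_20 = 2031/EI
Flexibility coefficients: a unit moment at one end gives L/(3EI) there and L/(6EI) at the far end, so f₁₁ = f₂₂ = 3.667/EI and f₁₂ = f₂₁ = 1.833/EI.
Compatibility — zero rotation at each built-in end:
  3.667 M_1 + 1.833 M_2 = 2031
  1.833 M_1 + 3.667 M_2 = 2031
Solving the pair gives M_1 = 369.3 kip·ft and M_2 = 369.3 kip·ft (hogging).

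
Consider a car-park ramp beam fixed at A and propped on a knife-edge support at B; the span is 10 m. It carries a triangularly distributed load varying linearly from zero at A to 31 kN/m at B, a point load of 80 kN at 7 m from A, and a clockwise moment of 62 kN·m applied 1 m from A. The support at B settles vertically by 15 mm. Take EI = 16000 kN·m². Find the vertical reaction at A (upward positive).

R_A = 103.6 kN

Release the roller at B. Primary structure: cantilever fixed at A.
Free-end deflection of the primary structure under the applied loading (downward +):
  triangular load, peak 31 at the free end: 11w₀L⁴/(120EI) = 28417/EI
  point load 80 at a = 7: Pa²(3L − a)/(6EI) = 15027/EI
  clockwise couple 62 at a = 1: M₀a(2L − a)/(2EI) = 589/EI
  δ_0 = 44032/EI
Flexibility coefficient — unit upward force at B: δ_{BB} = L³/(3EI) = 333.3/EI.
With EI = 16000 kN·m²: δ_0 = 2.752 m and δ_{BB} = 0.020833 m/kN.
Compatibility — the beam at B must follow the support down by 0.015 m: δ_0 − R_B·δ_{BB} = 0.015, so R_B = (2.752 − 0.015)/0.020833 = 131.4 kN.
Vertical equilibrium: R_A = ΣP − R_B = 235 − 131.4 = 103.6 kN.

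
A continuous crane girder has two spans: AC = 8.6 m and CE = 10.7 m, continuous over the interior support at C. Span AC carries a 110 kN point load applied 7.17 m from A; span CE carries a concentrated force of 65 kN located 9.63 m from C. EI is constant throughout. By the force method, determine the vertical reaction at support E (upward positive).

Insert a hinge at C; M_C is the redundant, and each span becomes simply supported.
Discontinuity in slope at C on the released structure — sum the simple-span end rotations:
  span AC: point load 110 at a = 7.17: Pab(L + a)/(6LEI) = 344.7/EI
  span CE: point load 65 at a = 9.63: Pab(L + b)/(6LEI) = 122.8/EI
  relative rotation θ_0 = (344.7 + 122.8)/EI = 467.5/EI
A unit hogging moment at C produces rotation L₁/(3EI) + L₂/(3EI) = 6.433/EI.
Compatibility: M_C·(L₁+L₂)/(3EI) = θ_0, giving M_C = 72.67 kN·m (hogging).
Span CE, ΣM about E: R_C^{CE}·10.7 = 69.55 + 72.67, so R_C^{CE} = 13.29 kN and R_E = 65 − 13.29 = 51.71 kN.

R_E = 51.71 kN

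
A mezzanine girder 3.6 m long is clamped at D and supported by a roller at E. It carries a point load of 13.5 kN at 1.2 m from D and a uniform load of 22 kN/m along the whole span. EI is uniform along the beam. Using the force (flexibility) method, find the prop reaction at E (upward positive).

Choose R_E as the redundant. The primary structure is the cantilever fixed at D.
Free-end deflection of the primary structure under the applied loading (downward +):
  point load 13.5 at a = 1.2: Pa²(3L − a)/(6EI) = 31.1/EI
  UDL 22: wL⁴/(8EI) = 461.9/EI
  δ_0 = 493/EI
Flexibility coefficient — unit upward force at E: δ_{EE} = L³/(3EI) = 15.55/EI.
The prop prevents deflection at E: R_E = δ_0/δ_{EE} = 493/15.55 = 31.7 kN.

R_E = 31.7 kN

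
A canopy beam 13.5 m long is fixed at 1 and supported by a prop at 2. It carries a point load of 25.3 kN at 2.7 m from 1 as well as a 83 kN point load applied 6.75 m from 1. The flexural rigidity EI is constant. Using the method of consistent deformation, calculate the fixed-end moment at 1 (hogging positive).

Choose R_2 as the redundant. The primary structure is the cantilever fixed at 1.
Free-end deflection of the primary structure under the applied loading (downward +):
  point load 25.3 at a = 2.7: Pa²(3L − a)/(6EI) = 1162/EI
  point load 83 at a = 6.75: Pa²(3L − a)/(6EI) = 21272/EI
  δ_0 = 22434/EI
Flexibility coefficient — unit upward force at 2: δ_{22} = L³/(3EI) = 820.1/EI.
Compatibility at 2: δ_0 − R_2·δ_{22} = 0, so R_2 = 22434/820.1 = 27.35 kN.
Moment equilibrium about 1: M_1 = Σ(load moments about 1) − R_2·L = 628.6 − 27.35×13.5 = 259.3 kN·m.

M_1 = 259.3 kN·m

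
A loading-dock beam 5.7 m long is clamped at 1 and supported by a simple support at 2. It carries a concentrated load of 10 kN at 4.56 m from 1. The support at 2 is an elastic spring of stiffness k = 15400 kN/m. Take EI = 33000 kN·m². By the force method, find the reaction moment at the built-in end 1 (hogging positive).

Choose R_2 as the redundant. The primary structure is the cantilever fixed at 1.
Deflection at 2 on the released cantilever, summing each load's contribution:
  point load 10 at a = 4.56: Pa²(3L − a)/(6EI) = 434.6/EI
Flexibility coefficient — unit upward force at 2: δ_{22} = L³/(3EI) = 61.73/EI.
With EI = 33000 kN·m²: δ_0 = 0.013169 m and δ_{22} = 0.001871 m/kN.
Compatibility — the spring shortens by R_2/k under the reaction it provides: δ_0 − R_2·δ_{22} = R_2/k. With 1/k = 0.000065 m/kN, R_2 = δ_0 / (δ_{22} + 1/k) = 0.013169 / (0.001871 + 0.000065) = 6.804 kN.
Moment equilibrium about 1: M_1 = Σ(load moments about 1) − R_2·L = 45.6 − 6.804×5.7 = 6.818 kN·m.

M_1 = 6.818 kN·m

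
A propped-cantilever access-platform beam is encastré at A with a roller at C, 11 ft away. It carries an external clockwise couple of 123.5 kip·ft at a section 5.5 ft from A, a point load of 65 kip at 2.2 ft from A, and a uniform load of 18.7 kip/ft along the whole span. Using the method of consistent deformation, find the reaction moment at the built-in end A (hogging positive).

M_A = 370.4 kip·ft

Remove the prop at C; the released (primary) structure is a cantilever built in at A.
Primary-structure tip deflection at C by superposition:
  clockwise couple 123.5 at a = 5.5: M₀a(2L − a)/(2EI) = 5604/EI
  point load 65 at a = 2.2: Pa²(3L − a)/(6EI) = 1615/EI
  UDL 18.7: wL⁴/(8EI) = 34223/EI
  δ_0 = 41442/EI
Flexibility coefficient — unit upward force at C: δ_{CC} = L³/(3EI) = 443.7/EI.
Compatibility at C: δ_0 − R_C·δ_{CC} = 0, so R_C = 41442/443.7 = 93.41 kip.
Moment equilibrium about A: M_A = Σ(load moments about A) − R_C·L = 1398 − 93.41×11 = 370.4 kip·ft.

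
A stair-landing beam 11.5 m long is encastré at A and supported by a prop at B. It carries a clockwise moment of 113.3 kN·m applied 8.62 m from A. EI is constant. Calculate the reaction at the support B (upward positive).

R_B = 13.85 kN

Remove the prop at B; the released (primary) structure is a cantilever built in at A.
Downward deflection at the released point B due to the loads:
  clockwise couple 113.3 at a = 8.62: M₀a(2L − a)/(2EI) = 7022/EI
Flexibility coefficient — unit upward force at B: δ_{BB} = L³/(3EI) = 507/EI.
Compatibility at B: δ_0 − R_B·δ_{BB} = 0, so R_B = 7022/507 = 13.85 kN.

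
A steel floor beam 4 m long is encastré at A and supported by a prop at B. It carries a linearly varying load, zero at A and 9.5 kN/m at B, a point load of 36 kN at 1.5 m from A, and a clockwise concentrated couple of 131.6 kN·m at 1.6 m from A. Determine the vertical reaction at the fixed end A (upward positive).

R_A = 6.321 kN

Remove the prop at B; the released (primary) structure is a cantilever built in at A.
Downward deflection at the released point B due to the loads:
  triangular load, peak 9.5 at the free end: 11w₀L⁴/(120EI) = 222.9/EI
  point load 36 at a = 1.5: Pa²(3L − a)/(6EI) = 141.8/EI
  clockwise couple 131.6 at a = 1.6: M₀a(2L − a)/(2EI) = 673.8/EI
  δ_0 = 1038/EI
Flexibility coefficient — unit upward force at B: δ_{BB} = L³/(3EI) = 21.33/EI.
Compatibility at B: δ_0 − R_B·δ_{BB} = 0, so R_B = 1038/21.33 = 48.68 kN.
Vertical equilibrium: R_A = ΣP − R_B = 55 − 48.68 = 6.321 kN.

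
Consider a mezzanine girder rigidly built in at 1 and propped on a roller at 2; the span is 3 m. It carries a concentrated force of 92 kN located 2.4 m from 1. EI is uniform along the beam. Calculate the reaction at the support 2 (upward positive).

R_2 = 64.77 kN

Choose R_2 as the redundant. The primary structure is the cantilever fixed at 1.
Deflection at 2 on the released cantilever, summing each load's contribution:
  point load 92 at a = 2.4: Pa²(3L − a)/(6EI) = 582.9/EI
Flexibility coefficient — unit upward force at 2: δ_{22} = L³/(3EI) = 9/EI.
The prop prevents deflection at 2: R_2 = δ_0/δ_{22} = 582.9/9 = 64.77 kN.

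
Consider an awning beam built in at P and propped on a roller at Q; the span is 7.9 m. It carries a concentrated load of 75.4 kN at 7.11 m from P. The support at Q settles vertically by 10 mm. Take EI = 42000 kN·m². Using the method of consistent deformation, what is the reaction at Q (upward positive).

Choose R_Q as the redundant. The primary structure is the cantilever fixed at P.
Primary-structure tip deflection at Q by superposition:
  point load 75.4 at a = 7.11: Pa²(3L − a)/(6EI) = 10539/EI
Tip deflection under a unit load at Q: L³/(3EI) = 164.3/EI.
With EI = 42000 kN·m²: δ_0 = 0.25093 m and δ_{QQ} = 0.003913 m/kN.
Compatibility — the beam at Q must follow the support down by 0.01 m: δ_0 − R_Q·δ_{QQ} = 0.01, so R_Q = (0.25093 − 0.01)/0.003913 = 61.57 kN.

R_Q = 61.57 kN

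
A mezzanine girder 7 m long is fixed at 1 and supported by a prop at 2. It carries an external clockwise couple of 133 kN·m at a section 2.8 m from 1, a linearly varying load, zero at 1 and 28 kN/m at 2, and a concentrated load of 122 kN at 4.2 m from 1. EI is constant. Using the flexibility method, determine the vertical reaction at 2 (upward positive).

Take the reaction at 2 as the redundant and release it; the primary structure is a cantilever fixed at 1.
Free-end deflection of the primary structure under the applied loading (downward +):
  clockwise couple 133 at a = 2.8: M₀a(2L − a)/(2EI) = 2085/EI
  triangular load, peak 28 at the free end: 11w₀L⁴/(120EI) = 6163/EI
  point load 122 at a = 4.2: Pa²(3L − a)/(6EI) = 6026/EI
  δ_0 = 14274/EI
Tip deflection under a unit load at 2: L³/(3EI) = 114.3/EI.
The prop prevents deflection at 2: R_2 = δ_0/δ_{22} = 14274/114.3 = 124.8 kN.

R_2 = 124.8 kN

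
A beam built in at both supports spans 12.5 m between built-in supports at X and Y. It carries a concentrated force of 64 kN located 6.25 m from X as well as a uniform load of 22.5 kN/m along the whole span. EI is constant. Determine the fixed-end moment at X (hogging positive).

M_X = 393 kN·m

Take the two fixed-end moments M_X, M_Y as redundants; the released structure is the simple span XY.
Simple-span end rotations at X and Y under the given loads:
  at X: point load 64 at a = 6.25: Pab(L + b)/(6LEI) = 625/EI
  at Y: point load 64 at a = 6.25: Pab(L + a)/(6LEI) = 625/EI
  at X: UDL 22.5: wL³/(24EI) = 1831/EI
  at Y: UDL 22.5: wL³/(24EI) = 1831/EI
  θ_X0 = 2456/EI,  θ_Y0 = 2456/EI
Flexibility coefficients: a unit moment at one end gives L/(3EI) there and L/(6EI) at the far end, so f₁₁ = f₂₂ = 4.167/EI and f₁₂ = f₂₁ = 2.083/EI.
Compatibility — zero rotation at each built-in end:
  4.167 M_X + 2.083 M_Y = 2456
  2.083 M_X + 4.167 M_Y = 2456
Solving the pair gives M_X = 393 kN·m and M_Y = 393 kN·m (hogging).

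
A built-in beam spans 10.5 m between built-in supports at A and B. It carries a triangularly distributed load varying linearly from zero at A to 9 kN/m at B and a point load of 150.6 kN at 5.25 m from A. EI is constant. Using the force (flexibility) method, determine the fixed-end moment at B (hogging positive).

M_B = 247.3 kN·m

Release both end moments; the primary structure is a simply-supported span AB with redundants M_A and M_B.
Simple-span end rotations at A and B under the given loads:
  at A: triangular load, peak 9: 7w₀L³/(360EI) = 202.6/EI
  at B: triangular load, peak 9: w₀L³/(45EI) = 231.5/EI
  at A: point load 150.6 at a = 5.25: Pab(L + b)/(6LEI) = 1038/EI
  at B: point load 150.6 at a = 5.25: Pab(L + a)/(6LEI) = 1038/EI
  θ_A0 = 1240/EI,  θ_B0 = 1269/EI
Flexibility coefficients: a unit moment at one end gives L/(3EI) there and L/(6EI) at the far end, so f₁₁ = f₂₂ = 3.5/EI and f₁₂ = f₂₁ = 1.75/EI.
Compatibility — zero rotation at each built-in end:
  3.5 M_A + 1.75 M_B = 1240
  1.75 M_A + 3.5 M_B = 1269
Solving the pair gives M_A = 230.7 kN·m and M_B = 247.3 kN·m (hogging).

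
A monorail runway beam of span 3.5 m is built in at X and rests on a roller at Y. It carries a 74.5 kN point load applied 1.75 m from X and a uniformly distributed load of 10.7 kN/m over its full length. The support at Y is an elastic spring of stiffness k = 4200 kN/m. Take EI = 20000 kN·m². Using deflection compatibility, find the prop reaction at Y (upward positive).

R_Y = 28 kN

Release the roller at Y. Primary structure: cantilever fixed at X.
Free-end deflection of the primary structure under the applied loading (downward +):
  point load 74.5 at a = 1.75: Pa²(3L − a)/(6EI) = 332.7/EI
  UDL 10.7: wL⁴/(8EI) = 200.7/EI
  δ_0 = 533.4/EI
Tip deflection under a unit load at Y: L³/(3EI) = 14.29/EI.
With EI = 20000 kN·m²: δ_0 = 0.026672 m and δ_{YY} = 0.000715 m/kN.
Compatibility — the spring shortens by R_Y/k under the reaction it provides: δ_0 − R_Y·δ_{YY} = R_Y/k. With 1/k = 0.000238 m/kN, R_Y = δ_0 / (δ_{YY} + 1/k) = 0.026672 / (0.000715 + 0.000238) = 28 kN.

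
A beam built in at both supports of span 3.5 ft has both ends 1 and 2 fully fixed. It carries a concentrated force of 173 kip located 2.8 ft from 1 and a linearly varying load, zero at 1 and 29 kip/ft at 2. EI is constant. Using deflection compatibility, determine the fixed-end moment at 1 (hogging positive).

M_1 = 31.22 kip·ft

Take the two fixed-end moments M_1, M_2 as redundants; the released structure is the simple span 12.
On the primary (simply-supported) span, the end slopes from the loading are:
  at 1: point load 173 at a = 2.8: Pab(L + b)/(6LEI) = 67.82/EI
  at 2: point load 173 at a = 2.8: Pab(L + a)/(6LEI) = 101.7/EI
  at 1: triangular load, peak 29: 7w₀L³/(360EI) = 24.18/EI
  at 2: triangular load, peak 29: w₀L³/(45EI) = 27.63/EI
  θ_10 = 91.99/EI,  θ_20 = 129.4/EI
Flexibility coefficients: a unit moment at one end gives L/(3EI) there and L/(6EI) at the far end, so f₁₁ = f₂₂ = 1.167/EI and f₁₂ = f₂₁ = 0.5833/EI.
Compatibility — zero rotation at each built-in end:
  1.167 M_1 + 0.5833 M_2 = 91.99
  0.5833 M_1 + 1.167 M_2 = 129.4
Solving the pair gives M_1 = 31.22 kip·ft and M_2 = 95.27 kip·ft (hogging).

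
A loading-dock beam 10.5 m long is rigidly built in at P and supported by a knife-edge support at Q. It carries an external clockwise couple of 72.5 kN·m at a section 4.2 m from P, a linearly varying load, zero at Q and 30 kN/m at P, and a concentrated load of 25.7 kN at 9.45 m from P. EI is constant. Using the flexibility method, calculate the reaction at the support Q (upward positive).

Choose R_Q as the redundant. The primary structure is the cantilever fixed at P.
Free-end deflection of the primary structure under the applied loading (downward +):
  clockwise couple 72.5 at a = 4.2: M₀a(2L − a)/(2EI) = 2558/EI
  triangular load, peak 30 at the fixed end: w₀L⁴/(30EI) = 12155/EI
  point load 25.7 at a = 9.45: Pa²(3L − a)/(6EI) = 8434/EI
  δ_0 = 23147/EI
Flexibility coefficient — unit upward force at Q: δ_{QQ} = L³/(3EI) = 385.9/EI.
Compatibility at Q: δ_0 − R_Q·δ_{QQ} = 0, so R_Q = 23147/385.9 = 59.99 kN.

R_Q = 59.99 kN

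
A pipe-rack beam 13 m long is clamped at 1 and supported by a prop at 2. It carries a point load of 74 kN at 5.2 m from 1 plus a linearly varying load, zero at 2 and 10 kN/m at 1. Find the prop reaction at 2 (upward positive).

R_2 = 28.39 kN

Choose R_2 as the redundant. The primary structure is the cantilever fixed at 1.
Free-end deflection of the primary structure under the applied loading (downward +):
  point load 74 at a = 5.2: Pa²(3L − a)/(6EI) = 11272/EI
  triangular load, peak 10 at the fixed end: w₀L⁴/(30EI) = 9520/EI
  δ_0 = 20792/EI
Flexibility coefficient — unit upward force at 2: δ_{22} = L³/(3EI) = 732.3/EI.
The prop prevents deflection at 2: R_2 = δ_0/δ_{22} = 20792/732.3 = 28.39 kN.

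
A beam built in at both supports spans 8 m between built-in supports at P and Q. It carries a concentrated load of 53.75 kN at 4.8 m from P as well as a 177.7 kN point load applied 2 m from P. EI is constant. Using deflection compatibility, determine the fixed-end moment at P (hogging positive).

Release both end moments; the primary structure is a simply-supported span PQ with redundants M_P and M_Q.
On the primary (simply-supported) span, the end slopes from the loading are:
  at P: point load 53.75 at a = 4.8: Pab(L + b)/(6LEI) = 192.6/EI
  at Q: point load 53.75 at a = 4.8: Pab(L + a)/(6LEI) = 220.2/EI
  at P: point load 177.7 at a = 2: Pab(L + b)/(6LEI) = 622/EI
  at Q: point load 177.7 at a = 2: Pab(L + a)/(6LEI) = 444.2/EI
  θ_P0 = 814.6/EI,  θ_Q0 = 664.4/EI
Flexibility coefficients: a unit moment at one end gives L/(3EI) there and L/(6EI) at the far end, so f₁₁ = f₂₂ = 2.667/EI and f₁₂ = f₂₁ = 1.333/EI.
Compatibility — zero rotation at each built-in end:
  2.667 M_P + 1.333 M_Q = 814.6
  1.333 M_P + 2.667 M_Q = 664.4
Solving the pair gives M_P = 241.2 kN·m and M_Q = 128.6 kN·m (hogging).

M_P = 241.2 kN·m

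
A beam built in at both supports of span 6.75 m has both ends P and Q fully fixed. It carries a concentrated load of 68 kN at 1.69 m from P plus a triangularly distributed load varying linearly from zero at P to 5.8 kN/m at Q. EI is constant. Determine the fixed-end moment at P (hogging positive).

Take the two fixed-end moments M_P, M_Q as redundants; the released structure is the simple span PQ.
On the primary (simply-supported) span, the end slopes from the loading are:
  at P: point load 68 at a = 1.69: Pab(L + b)/(6LEI) = 169.6/EI
  at Q: point load 68 at a = 1.69: Pab(L + a)/(6LEI) = 121.2/EI
  at P: triangular load, peak 5.8: 7w₀L³/(360EI) = 34.68/EI
  at Q: triangular load, peak 5.8: w₀L³/(45EI) = 39.64/EI
  θ_P0 = 204.3/EI,  θ_Q0 = 160.8/EI
Flexibility coefficients: a unit moment at one end gives L/(3EI) there and L/(6EI) at the far end, so f₁₁ = f₂₂ = 2.25/EI and f₁₂ = f₂₁ = 1.125/EI.
Compatibility — zero rotation at each built-in end:
  2.25 M_P + 1.125 M_Q = 204.3
  1.125 M_P + 2.25 M_Q = 160.8
Solving the pair gives M_P = 73.39 kN·m and M_Q = 34.78 kN·m (hogging).

M_P = 73.39 kN·m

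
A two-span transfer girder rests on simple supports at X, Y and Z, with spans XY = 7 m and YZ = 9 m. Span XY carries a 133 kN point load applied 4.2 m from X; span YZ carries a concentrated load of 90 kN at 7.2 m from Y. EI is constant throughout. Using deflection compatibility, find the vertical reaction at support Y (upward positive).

Release continuity at Y by inserting a hinge; the redundant is the internal moment M_Y. The primary structure is two simply-supported spans XY and YZ.
Rotations at Y on the released spans (each span's end-slope, ×1/EI):
  span XY: point load 133 at a = 4.2: Pab(L + a)/(6LEI) = 417.1/EI
  span YZ: point load 90 at a = 7.2: Pab(L + b)/(6LEI) = 233.3/EI
  relative rotation θ_0 = (417.1 + 233.3)/EI = 650.4/EI
A unit hogging moment at Y produces rotation L₁/(3EI) + L₂/(3EI) = 5.333/EI.
Compatibility: M_Y·(L₁+L₂)/(3EI) = θ_0, giving M_Y = 121.9 kN·m (hogging).
Span XY, ΣM about X with M_Y applied at Y: R_Y^{XY}·7 = 558.6 + 121.9, so R_Y^{XY} = 97.22 kN and R_X = 133 − 97.22 = 35.78 kN.
Span YZ, ΣM about Z: R_Y^{YZ}·9 = 162 + 121.9, so R_Y^{YZ} = 31.55 kN and R_Z = 90 − 31.55 = 58.45 kN.
R_Y = 97.22 + 31.55 = 128.8 kN.

R_Y = 128.8 kN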